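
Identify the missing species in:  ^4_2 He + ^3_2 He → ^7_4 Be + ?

Conserve mass number: 4 + 3 = 7 + A, so A = 0.
Conserve atomic number: 2 + 2 = 4 + Z, so Z = 0.
A = 0 and Z = 0 is ^0_0 γ — a gamma ray.

gamma ray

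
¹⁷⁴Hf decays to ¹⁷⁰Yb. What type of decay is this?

ΔA = 170 − 174 = -4; ΔZ = 70 − 72 = -2.
A drops by 4 and Z drops by 2 — the signature of alpha emission.

alpha decay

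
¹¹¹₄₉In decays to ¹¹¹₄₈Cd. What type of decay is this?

beta-plus decay or electron capture

ΔA = 111 − 111 = 0; ΔZ = 48 − 49 = -1.
A is unchanged and Z drops by 1 — a proton has become a neutron (β⁺ emission or electron capture).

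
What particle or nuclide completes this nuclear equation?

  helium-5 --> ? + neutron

He-4

Conserve mass number: 5 = A + 1, so A = 4.
Conserve atomic number: 2 = Z + 0, so Z = 2.
A = 4 and Z = 2 is helium-4 — an alpha particle.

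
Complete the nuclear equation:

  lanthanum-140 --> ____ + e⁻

Conserve mass number: 140 = A + 0, so A = 140.
Conserve atomic number: 57 = Z − 1, so Z = 58.
Z = 58 is cerium, so the species is cerium-140.

Ce-140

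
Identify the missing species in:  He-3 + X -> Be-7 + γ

Conserve mass number: 3 + A = 7 + 0, so A = 4.
Conserve atomic number: 2 + Z = 4 + 0, so Z = 2.
A = 4 and Z = 2 is He-4 — an alpha particle.

alpha particle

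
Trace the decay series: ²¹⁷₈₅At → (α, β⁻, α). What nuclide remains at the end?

Start: (A, Z) = (217, 85).
After α: (213, 83).
After β⁻: (213, 84).
After α: (209, 82).
Z = 82 is lead.

Pb-209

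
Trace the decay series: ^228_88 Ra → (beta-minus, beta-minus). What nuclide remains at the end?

Start: (A, Z) = (228, 88).
After β⁻: (228, 89).
After β⁻: (228, 90).
Z = 90 is thorium.

Th-228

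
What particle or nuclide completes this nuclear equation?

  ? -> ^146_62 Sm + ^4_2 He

Conserve mass number: A = 146 + 4, so A = 150.
Conserve atomic number: Z = 62 + 2, so Z = 64.
Z = 64 is gadolinium, so the species is ^150_64 Gd.

Gd-150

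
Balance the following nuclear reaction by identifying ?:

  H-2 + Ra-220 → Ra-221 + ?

Conserve mass number: 2 + 220 = 221 + A, so A = 1.
Conserve atomic number: 1 + 88 = 88 + Z, so Z = 1.
A = 1 and Z = 1 is H-1 — a proton.

proton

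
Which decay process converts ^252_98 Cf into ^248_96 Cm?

alpha decay

ΔA = 248 − 252 = -4; ΔZ = 96 − 98 = -2.
A drops by 4 and Z drops by 2 — the signature of alpha emission.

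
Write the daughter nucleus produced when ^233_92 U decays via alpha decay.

Alpha decay: mass number changes by -4, atomic number by -2.
A: 233 − 4 = 229; Z: 92 − 2 = 90.
Z = 90 is thorium, so the daughter is ^229_90 Th.

Th-229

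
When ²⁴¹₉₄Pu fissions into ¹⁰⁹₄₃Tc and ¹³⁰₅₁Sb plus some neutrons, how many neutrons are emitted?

2

Conserve mass number: 241 = 109 + 130 + k, so k = 241 − 239 = 2.
Check atomic number: 94 = 43 + 51 + 0 = 94. ✓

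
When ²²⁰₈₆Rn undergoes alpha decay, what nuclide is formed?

Alpha decay: mass number changes by -4, atomic number by -2.
A: 220 − 4 = 216; Z: 86 − 2 = 84.
Z = 84 is polonium, so the daughter is ²¹⁶₈₄Po.

Po-216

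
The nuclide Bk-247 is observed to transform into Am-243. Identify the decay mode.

ΔA = 243 − 247 = -4; ΔZ = 95 − 97 = -2.
A drops by 4 and Z drops by 2 — the signature of alpha emission.

alpha decay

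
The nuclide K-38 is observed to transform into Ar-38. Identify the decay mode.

beta-plus decay or electron capture

ΔA = 38 − 38 = 0; ΔZ = 18 − 19 = -1.
A is unchanged and Z drops by 1 — a proton has become a neutron (β⁺ emission or electron capture).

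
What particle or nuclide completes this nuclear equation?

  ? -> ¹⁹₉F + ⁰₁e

Ne-19

Conserve mass number: A = 19 + 0, so A = 19.
Conserve atomic number: Z = 9 + 1, so Z = 10.
Z = 10 is neon, so the species is ¹⁹₁₀Ne.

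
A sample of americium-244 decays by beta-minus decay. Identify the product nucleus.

Beta-minus decay: mass number changes by +0, atomic number by +1.
A: 244 = 244; Z: 95 + 1 = 96.
Z = 96 is curium, so the daughter is curium-244.

Cm-244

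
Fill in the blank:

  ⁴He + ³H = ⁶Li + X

neutron

Conserve mass number: 4 + 3 = 6 + A, so A = 1.
Conserve atomic number: 2 + 1 = 3 + Z, so Z = 0.
A = 1 and Z = 0 is ¹n — a neutron.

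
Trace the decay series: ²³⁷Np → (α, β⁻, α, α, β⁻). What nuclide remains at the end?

Start: (A, Z) = (237, 93).
After α: (233, 91).
After β⁻: (233, 92).
After α: (229, 90).
After α: (225, 88).
After β⁻: (225, 89).
Z = 89 is actinium.

Ac-225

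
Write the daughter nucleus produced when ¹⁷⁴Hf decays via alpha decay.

Yb-170

Alpha decay: mass number changes by -4, atomic number by -2.
A: 174 − 4 = 170; Z: 72 − 2 = 70.
Z = 70 is ytterbium, so the daughter is ¹⁷⁰Yb.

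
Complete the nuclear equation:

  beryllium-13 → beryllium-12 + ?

neutron

Conserve mass number: 13 = 12 + A, so A = 1.
Conserve atomic number: 4 = 4 + Z, so Z = 0.
A = 1 and Z = 0 is neutron — a neutron.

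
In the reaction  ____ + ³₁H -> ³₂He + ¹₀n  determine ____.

Conserve mass number: A + 3 = 3 + 1, so A = 1.
Conserve atomic number: Z + 1 = 2 + 0, so Z = 1.
A = 1 and Z = 1 is ¹₁H — a proton.

proton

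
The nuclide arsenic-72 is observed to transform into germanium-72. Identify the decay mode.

ΔA = 72 − 72 = 0; ΔZ = 32 − 33 = -1.
A is unchanged and Z drops by 1 — a proton has become a neutron (β⁺ emission or electron capture).

beta-plus decay or electron capture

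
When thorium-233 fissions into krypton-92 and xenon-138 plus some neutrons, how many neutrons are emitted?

3

Conserve mass number: 233 = 92 + 138 + k, so k = 233 − 230 = 3.
Check atomic number: 90 = 36 + 54 + 0 = 90. ✓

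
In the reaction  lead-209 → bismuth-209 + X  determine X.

Conserve mass number: 209 = 209 + A, so A = 0.
Conserve atomic number: 82 = 83 + Z, so Z = -1.
A = 0 and Z = -1 is e⁻ — a beta-minus particle.

beta-minus particle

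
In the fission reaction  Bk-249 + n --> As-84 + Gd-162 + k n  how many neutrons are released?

Conserve mass number: 250 = 84 + 162 + k, so k = 250 − 246 = 4.
Check atomic number: 97 = 33 + 64 + 0 = 97. ✓

4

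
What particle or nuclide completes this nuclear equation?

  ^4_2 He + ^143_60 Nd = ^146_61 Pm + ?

proton

Conserve mass number: 4 + 143 = 146 + A, so A = 1.
Conserve atomic number: 2 + 60 = 61 + Z, so Z = 1.
A = 1 and Z = 1 is ^1_1 H — a proton.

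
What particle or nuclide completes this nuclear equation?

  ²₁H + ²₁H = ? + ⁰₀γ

He-4

Conserve mass number: 2 + 2 = A + 0, so A = 4.
Conserve atomic number: 1 + 1 = Z + 0, so Z = 2.
A = 4 and Z = 2 is ⁴₂He — an alpha particle.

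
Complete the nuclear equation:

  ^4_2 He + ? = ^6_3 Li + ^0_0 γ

Conserve mass number: 4 + A = 6 + 0, so A = 2.
Conserve atomic number: 2 + Z = 3 + 0, so Z = 1.
A = 2 and Z = 1 is ^2_1 H — a deuteron.

deuteron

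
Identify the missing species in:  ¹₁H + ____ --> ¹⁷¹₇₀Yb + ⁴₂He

Conserve mass number: 1 + A = 171 + 4, so A = 174.
Conserve atomic number: 1 + Z = 70 + 2, so Z = 71.
Z = 71 is lutetium, so the species is ¹⁷⁴₇₁Lu.

Lu-174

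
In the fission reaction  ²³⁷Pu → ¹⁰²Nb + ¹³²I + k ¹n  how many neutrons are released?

3

Conserve mass number: 237 = 102 + 132 + k, so k = 237 − 234 = 3.
Check atomic number: 94 = 41 + 53 + 0 = 94. ✓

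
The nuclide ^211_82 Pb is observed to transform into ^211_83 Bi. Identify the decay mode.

beta-minus decay

ΔA = 211 − 211 = 0; ΔZ = 83 − 82 = +1.
A is unchanged and Z rises by 1 — a neutron has become a proton (β⁻ decay).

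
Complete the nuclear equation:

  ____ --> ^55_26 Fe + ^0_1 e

Co-55

Conserve mass number: A = 55 + 0, so A = 55.
Conserve atomic number: Z = 26 + 1, so Z = 27.
Z = 27 is cobalt, so the species is ^55_27 Co.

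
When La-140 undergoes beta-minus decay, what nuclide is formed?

Beta-minus decay: mass number changes by +0, atomic number by +1.
A: 140 = 140; Z: 57 + 1 = 58.
Z = 58 is cerium, so the daughter is Ce-140.

Ce-140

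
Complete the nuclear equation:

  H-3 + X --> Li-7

alpha particle

Conserve mass number: 3 + A = 7, so A = 4.
Conserve atomic number: 1 + Z = 3, so Z = 2.
A = 4 and Z = 2 is He-4 — an alpha particle.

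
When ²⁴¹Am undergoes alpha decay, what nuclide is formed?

Np-237

Alpha decay: mass number changes by -4, atomic number by -2.
A: 241 − 4 = 237; Z: 95 − 2 = 93.
Z = 93 is neptunium, so the daughter is ²³⁷Np.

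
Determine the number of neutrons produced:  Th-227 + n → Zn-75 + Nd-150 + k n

3

Conserve mass number: 228 = 75 + 150 + k, so k = 228 − 225 = 3.
Check atomic number: 90 = 30 + 60 + 0 = 90. ✓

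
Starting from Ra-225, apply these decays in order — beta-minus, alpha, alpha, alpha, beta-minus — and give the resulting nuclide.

Start: (A, Z) = (225, 88).
After β⁻: (225, 89).
After α: (221, 87).
After α: (217, 85).
After α: (213, 83).
After β⁻: (213, 84).
Z = 84 is polonium.

Po-213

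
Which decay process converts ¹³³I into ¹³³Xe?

beta-minus decay

ΔA = 133 − 133 = 0; ΔZ = 54 − 53 = +1.
A is unchanged and Z rises by 1 — a neutron has become a proton (β⁻ decay).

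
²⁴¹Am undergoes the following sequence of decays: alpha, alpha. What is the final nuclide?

Start: (A, Z) = (241, 95).
After α: (237, 93).
After α: (233, 91).
Z = 91 is protactinium.

Pa-233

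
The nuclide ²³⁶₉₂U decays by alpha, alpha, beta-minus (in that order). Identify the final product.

Start: (A, Z) = (236, 92).
After α: (232, 90).
After α: (228, 88).
After β⁻: (228, 89).
Z = 89 is actinium.

Ac-228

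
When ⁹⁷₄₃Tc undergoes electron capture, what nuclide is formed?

Electron capture: mass number changes by +0, atomic number by -1.
A: 97 = 97; Z: 43 − 1 = 42.
Z = 42 is molybdenum, so the daughter is ⁹⁷₄₂Mo.

Mo-97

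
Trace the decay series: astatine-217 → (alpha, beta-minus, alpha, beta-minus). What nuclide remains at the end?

Start: (A, Z) = (217, 85).
After α: (213, 83).
After β⁻: (213, 84).
After α: (209, 82).
After β⁻: (209, 83).
Z = 83 is bismuth.

Bi-209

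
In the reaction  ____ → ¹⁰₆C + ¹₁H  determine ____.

Conserve mass number: A = 10 + 1, so A = 11.
Conserve atomic number: Z = 6 + 1, so Z = 7.
Z = 7 is nitrogen, so the species is ¹¹₇N.

N-11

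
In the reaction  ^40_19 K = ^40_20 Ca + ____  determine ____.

Conserve mass number: 40 = 40 + A, so A = 0.
Conserve atomic number: 19 = 20 + Z, so Z = -1.
A = 0 and Z = -1 is ^0_-1 e — a beta-minus particle.

beta-minus particle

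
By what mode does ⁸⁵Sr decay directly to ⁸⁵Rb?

beta-plus decay or electron capture

ΔA = 85 − 85 = 0; ΔZ = 37 − 38 = -1.
A is unchanged and Z drops by 1 — a proton has become a neutron (β⁺ emission or electron capture).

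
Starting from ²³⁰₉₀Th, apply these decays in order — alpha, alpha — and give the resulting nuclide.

Rn-222

Start: (A, Z) = (230, 90).
After α: (226, 88).
After α: (222, 86).
Z = 86 is radon.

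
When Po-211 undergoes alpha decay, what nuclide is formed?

Alpha decay: mass number changes by -4, atomic number by -2.
A: 211 − 4 = 207; Z: 84 − 2 = 82.
Z = 82 is lead, so the daughter is Pb-207.

Pb-207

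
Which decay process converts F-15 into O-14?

ΔA = 14 − 15 = -1; ΔZ = 8 − 9 = -1.
A drops by 1 and Z drops by 1 — a proton was emitted.

proton emission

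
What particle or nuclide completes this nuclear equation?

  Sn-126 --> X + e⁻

Sb-126

Conserve mass number: 126 = A + 0, so A = 126.
Conserve atomic number: 50 = Z − 1, so Z = 51.
Z = 51 is antimony, so the species is Sb-126.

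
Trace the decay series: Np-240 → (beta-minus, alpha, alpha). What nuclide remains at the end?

Start: (A, Z) = (240, 93).
After β⁻: (240, 94).
After α: (236, 92).
After α: (232, 90).
Z = 90 is thorium.

Th-232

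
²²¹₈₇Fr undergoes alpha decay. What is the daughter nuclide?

Alpha decay: mass number changes by -4, atomic number by -2.
A: 221 − 4 = 217; Z: 87 − 2 = 85.
Z = 85 is astatine, so the daughter is ²¹⁷₈₅At.

At-217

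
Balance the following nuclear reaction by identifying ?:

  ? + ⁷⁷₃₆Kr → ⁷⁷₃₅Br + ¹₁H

Conserve mass number: A + 77 = 77 + 1, so A = 1.
Conserve atomic number: Z + 36 = 35 + 1, so Z = 0.
A = 1 and Z = 0 is ¹₀n — a neutron.

neutron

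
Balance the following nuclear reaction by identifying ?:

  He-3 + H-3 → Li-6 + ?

Conserve mass number: 3 + 3 = 6 + A, so A = 0.
Conserve atomic number: 2 + 1 = 3 + Z, so Z = 0.
A = 0 and Z = 0 is γ — a gamma ray.

gamma ray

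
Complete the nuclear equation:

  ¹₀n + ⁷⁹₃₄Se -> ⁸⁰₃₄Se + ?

Conserve mass number: 1 + 79 = 80 + A, so A = 0.
Conserve atomic number: 0 + 34 = 34 + Z, so Z = 0.
A = 0 and Z = 0 is ⁰₀γ — a gamma ray.

gamma ray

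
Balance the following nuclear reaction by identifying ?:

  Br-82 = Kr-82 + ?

beta-minus particle

Conserve mass number: 82 = 82 + A, so A = 0.
Conserve atomic number: 35 = 36 + Z, so Z = -1.
A = 0 and Z = -1 is e⁻ — a beta-minus particle.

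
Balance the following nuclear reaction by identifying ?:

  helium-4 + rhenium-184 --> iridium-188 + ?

gamma ray

Conserve mass number: 4 + 184 = 188 + A, so A = 0.
Conserve atomic number: 2 + 75 = 77 + Z, so Z = 0.
A = 0 and Z = 0 is γ — a gamma ray.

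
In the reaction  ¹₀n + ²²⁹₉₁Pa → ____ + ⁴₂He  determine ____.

Ac-226

Conserve mass number: 1 + 229 = A + 4, so A = 226.
Conserve atomic number: 0 + 91 = Z + 2, so Z = 89.
Z = 89 is actinium, so the species is ²²⁶₈₉Ac.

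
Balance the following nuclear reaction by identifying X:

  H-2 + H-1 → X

Conserve mass number: 2 + 1 = A, so A = 3.
Conserve atomic number: 1 + 1 = Z, so Z = 2.
Z = 2 is helium, so the species is He-3.

He-3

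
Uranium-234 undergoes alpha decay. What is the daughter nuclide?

Th-230

Alpha decay: mass number changes by -4, atomic number by -2.
A: 234 − 4 = 230; Z: 92 − 2 = 90.
Z = 90 is thorium, so the daughter is thorium-230.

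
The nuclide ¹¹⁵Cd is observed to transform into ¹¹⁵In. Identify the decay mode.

beta-minus decay

ΔA = 115 − 115 = 0; ΔZ = 49 − 48 = +1.
A is unchanged and Z rises by 1 — a neutron has become a proton (β⁻ decay).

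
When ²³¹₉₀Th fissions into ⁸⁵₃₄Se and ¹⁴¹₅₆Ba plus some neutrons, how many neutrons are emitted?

5

Conserve mass number: 231 = 85 + 141 + k, so k = 231 − 226 = 5.
Check atomic number: 90 = 34 + 56 + 0 = 90. ✓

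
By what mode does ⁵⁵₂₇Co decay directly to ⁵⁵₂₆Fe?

ΔA = 55 − 55 = 0; ΔZ = 26 − 27 = -1.
A is unchanged and Z drops by 1 — a proton has become a neutron (β⁺ emission or electron capture).

beta-plus decay or electron capture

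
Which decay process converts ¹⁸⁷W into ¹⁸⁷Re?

ΔA = 187 − 187 = 0; ΔZ = 75 − 74 = +1.
A is unchanged and Z rises by 1 — a neutron has become a proton (β⁻ decay).

beta-minus decay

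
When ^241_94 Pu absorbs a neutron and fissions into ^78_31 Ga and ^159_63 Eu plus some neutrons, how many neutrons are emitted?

5

Conserve mass number: 242 = 78 + 159 + k, so k = 242 − 237 = 5.
Check atomic number: 94 = 31 + 63 + 0 = 94. ✓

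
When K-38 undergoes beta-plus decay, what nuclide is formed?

Ar-38

Beta-plus decay: mass number changes by +0, atomic number by -1.
A: 38 = 38; Z: 19 − 1 = 18.
Z = 18 is argon, so the daughter is Ar-38.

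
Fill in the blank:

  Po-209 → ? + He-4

Pb-205

Conserve mass number: 209 = A + 4, so A = 205.
Conserve atomic number: 84 = Z + 2, so Z = 82.
Z = 82 is lead, so the species is Pb-205.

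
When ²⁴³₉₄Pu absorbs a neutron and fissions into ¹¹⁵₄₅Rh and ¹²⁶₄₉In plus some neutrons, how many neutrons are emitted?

3

Conserve mass number: 244 = 115 + 126 + k, so k = 244 − 241 = 3.
Check atomic number: 94 = 45 + 49 + 0 = 94. ✓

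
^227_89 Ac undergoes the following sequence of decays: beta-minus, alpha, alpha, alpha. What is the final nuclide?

Po-215

Start: (A, Z) = (227, 89).
After β⁻: (227, 90).
After α: (223, 88).
After α: (219, 86).
After α: (215, 84).
Z = 84 is polonium.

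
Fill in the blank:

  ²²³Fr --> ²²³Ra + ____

Conserve mass number: 223 = 223 + A, so A = 0.
Conserve atomic number: 87 = 88 + Z, so Z = -1.
A = 0 and Z = -1 is e⁻ — a beta-minus particle.

beta-minus particle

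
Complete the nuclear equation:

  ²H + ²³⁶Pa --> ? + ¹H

Conserve mass number: 2 + 236 = A + 1, so A = 237.
Conserve atomic number: 1 + 91 = Z + 1, so Z = 91.
Z = 91 is protactinium, so the species is ²³⁷Pa.

Pa-237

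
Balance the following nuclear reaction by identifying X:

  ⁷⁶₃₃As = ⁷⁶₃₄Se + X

Conserve mass number: 76 = 76 + A, so A = 0.
Conserve atomic number: 33 = 34 + Z, so Z = -1.
A = 0 and Z = -1 is ⁰₋₁e — a beta-minus particle.

beta-minus particle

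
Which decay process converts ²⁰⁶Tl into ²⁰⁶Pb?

beta-minus decay

ΔA = 206 − 206 = 0; ΔZ = 82 − 81 = +1.
A is unchanged and Z rises by 1 — a neutron has become a proton (β⁻ decay).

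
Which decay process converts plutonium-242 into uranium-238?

ΔA = 238 − 242 = -4; ΔZ = 92 − 94 = -2.
A drops by 4 and Z drops by 2 — the signature of alpha emission.

alpha decay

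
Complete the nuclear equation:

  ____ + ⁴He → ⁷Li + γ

triton

Conserve mass number: A + 4 = 7 + 0, so A = 3.
Conserve atomic number: Z + 2 = 3 + 0, so Z = 1.
A = 3 and Z = 1 is ³H — a triton.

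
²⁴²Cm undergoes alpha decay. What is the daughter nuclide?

Alpha decay: mass number changes by -4, atomic number by -2.
A: 242 − 4 = 238; Z: 96 − 2 = 94.
Z = 94 is plutonium, so the daughter is ²³⁸Pu.

Pu-238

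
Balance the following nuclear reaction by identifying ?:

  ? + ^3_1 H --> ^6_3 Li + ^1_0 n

Conserve mass number: A + 3 = 6 + 1, so A = 4.
Conserve atomic number: Z + 1 = 3 + 0, so Z = 2.
A = 4 and Z = 2 is ^4_2 He — an alpha particle.

alpha particle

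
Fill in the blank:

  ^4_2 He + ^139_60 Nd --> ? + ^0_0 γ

Conserve mass number: 4 + 139 = A + 0, so A = 143.
Conserve atomic number: 2 + 60 = Z + 0, so Z = 62.
Z = 62 is samarium, so the species is ^143_62 Sm.

Sm-143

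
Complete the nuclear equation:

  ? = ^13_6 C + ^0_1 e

Conserve mass number: A = 13 + 0, so A = 13.
Conserve atomic number: Z = 6 + 1, so Z = 7.
Z = 7 is nitrogen, so the species is ^13_7 N.

N-13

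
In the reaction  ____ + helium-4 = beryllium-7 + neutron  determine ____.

alpha particle

Conserve mass number: A + 4 = 7 + 1, so A = 4.
Conserve atomic number: Z + 2 = 4 + 0, so Z = 2.
A = 4 and Z = 2 is helium-4 — an alpha particle.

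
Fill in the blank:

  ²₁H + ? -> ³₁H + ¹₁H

Conserve mass number: 2 + A = 3 + 1, so A = 2.
Conserve atomic number: 1 + Z = 1 + 1, so Z = 1.
A = 2 and Z = 1 is ²₁H — a deuteron.

deuteron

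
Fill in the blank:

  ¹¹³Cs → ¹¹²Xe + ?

proton

Conserve mass number: 113 = 112 + A, so A = 1.
Conserve atomic number: 55 = 54 + Z, so Z = 1.
A = 1 and Z = 1 is ¹H — a proton.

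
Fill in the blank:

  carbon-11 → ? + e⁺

Conserve mass number: 11 = A + 0, so A = 11.
Conserve atomic number: 6 = Z + 1, so Z = 5.
Z = 5 is boron, so the species is boron-11.

B-11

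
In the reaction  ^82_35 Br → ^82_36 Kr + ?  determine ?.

Conserve mass number: 82 = 82 + A, so A = 0.
Conserve atomic number: 35 = 36 + Z, so Z = -1.
A = 0 and Z = -1 is ^0_-1 e — a beta-minus particle.

beta-minus particle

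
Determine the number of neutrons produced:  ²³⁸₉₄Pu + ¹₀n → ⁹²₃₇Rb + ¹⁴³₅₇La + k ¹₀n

4

Conserve mass number: 239 = 92 + 143 + k, so k = 239 − 235 = 4.
Check atomic number: 94 = 37 + 57 + 0 = 94. ✓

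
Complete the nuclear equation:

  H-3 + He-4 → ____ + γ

Conserve mass number: 3 + 4 = A + 0, so A = 7.
Conserve atomic number: 1 + 2 = Z + 0, so Z = 3.
Z = 3 is lithium, so the species is Li-7.

Li-7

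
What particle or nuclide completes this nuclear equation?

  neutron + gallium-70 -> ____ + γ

Ga-71

Conserve mass number: 1 + 70 = A + 0, so A = 71.
Conserve atomic number: 0 + 31 = Z + 0, so Z = 31.
Z = 31 is gallium, so the species is gallium-71.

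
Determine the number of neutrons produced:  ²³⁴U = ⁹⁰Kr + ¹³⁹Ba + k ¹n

5

Conserve mass number: 234 = 90 + 139 + k, so k = 234 − 229 = 5.
Check atomic number: 92 = 36 + 56 + 0 = 92. ✓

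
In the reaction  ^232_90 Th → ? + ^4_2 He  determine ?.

Conserve mass number: 232 = A + 4, so A = 228.
Conserve atomic number: 90 = Z + 2, so Z = 88.
Z = 88 is radium, so the species is ^228_88 Ra.

Ra-228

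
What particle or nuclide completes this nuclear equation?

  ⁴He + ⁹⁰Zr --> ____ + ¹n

Mo-93

Conserve mass number: 4 + 90 = A + 1, so A = 93.
Conserve atomic number: 2 + 40 = Z + 0, so Z = 42.
Z = 42 is molybdenum, so the species is ⁹³Mo.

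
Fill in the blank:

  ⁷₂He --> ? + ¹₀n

Conserve mass number: 7 = A + 1, so A = 6.
Conserve atomic number: 2 = Z + 0, so Z = 2.
Z = 2 is helium, so the species is ⁶₂He.

He-6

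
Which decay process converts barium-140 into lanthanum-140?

ΔA = 140 − 140 = 0; ΔZ = 57 − 56 = +1.
A is unchanged and Z rises by 1 — a neutron has become a proton (β⁻ decay).

beta-minus decay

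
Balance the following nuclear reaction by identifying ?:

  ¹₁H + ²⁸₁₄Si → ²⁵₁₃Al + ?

Conserve mass number: 1 + 28 = 25 + A, so A = 4.
Conserve atomic number: 1 + 14 = 13 + Z, so Z = 2.
A = 4 and Z = 2 is ⁴₂He — an alpha particle.

alpha particle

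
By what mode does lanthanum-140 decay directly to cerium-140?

beta-minus decay

ΔA = 140 − 140 = 0; ΔZ = 58 − 57 = +1.
A is unchanged and Z rises by 1 — a neutron has become a proton (β⁻ decay).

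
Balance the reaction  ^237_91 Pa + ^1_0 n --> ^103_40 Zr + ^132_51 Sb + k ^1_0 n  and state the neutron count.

3

Conserve mass number: 238 = 103 + 132 + k, so k = 238 − 235 = 3.
Check atomic number: 91 = 40 + 51 + 0 = 91. ✓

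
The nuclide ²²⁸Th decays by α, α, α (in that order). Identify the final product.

Po-216

Start: (A, Z) = (228, 90).
After α: (224, 88).
After α: (220, 86).
After α: (216, 84).
Z = 84 is polonium.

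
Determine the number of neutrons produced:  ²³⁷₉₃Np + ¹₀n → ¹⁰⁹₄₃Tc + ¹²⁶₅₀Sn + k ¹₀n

Conserve mass number: 238 = 109 + 126 + k, so k = 238 − 235 = 3.
Check atomic number: 93 = 43 + 50 + 0 = 93. ✓

3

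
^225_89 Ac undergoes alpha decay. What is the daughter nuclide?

Alpha decay: mass number changes by -4, atomic number by -2.
A: 225 − 4 = 221; Z: 89 − 2 = 87.
Z = 87 is francium, so the daughter is ^221_87 Fr.

Fr-221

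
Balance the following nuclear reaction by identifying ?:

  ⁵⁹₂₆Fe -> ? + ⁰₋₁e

Co-59

Conserve mass number: 59 = A + 0, so A = 59.
Conserve atomic number: 26 = Z − 1, so Z = 27.
Z = 27 is cobalt, so the species is ⁵⁹₂₇Co.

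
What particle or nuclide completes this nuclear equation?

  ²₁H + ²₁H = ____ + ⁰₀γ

He-4

Conserve mass number: 2 + 2 = A + 0, so A = 4.
Conserve atomic number: 1 + 1 = Z + 0, so Z = 2.
A = 4 and Z = 2 is ⁴₂He — an alpha particle.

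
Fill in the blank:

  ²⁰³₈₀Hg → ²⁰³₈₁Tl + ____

beta-minus particle

Conserve mass number: 203 = 203 + A, so A = 0.
Conserve atomic number: 80 = 81 + Z, so Z = -1.
A = 0 and Z = -1 is ⁰₋₁e — a beta-minus particle.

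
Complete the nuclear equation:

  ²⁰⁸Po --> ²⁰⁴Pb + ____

Conserve mass number: 208 = 204 + A, so A = 4.
Conserve atomic number: 84 = 82 + Z, so Z = 2.
A = 4 and Z = 2 is ⁴He — an alpha particle.

alpha particle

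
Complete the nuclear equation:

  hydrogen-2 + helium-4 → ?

Conserve mass number: 2 + 4 = A, so A = 6.
Conserve atomic number: 1 + 2 = Z, so Z = 3.
Z = 3 is lithium, so the species is lithium-6.

Li-6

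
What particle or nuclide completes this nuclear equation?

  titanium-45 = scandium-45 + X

positron

Conserve mass number: 45 = 45 + A, so A = 0.
Conserve atomic number: 22 = 21 + Z, so Z = 1.
A = 0 and Z = 1 is e⁺ — a positron.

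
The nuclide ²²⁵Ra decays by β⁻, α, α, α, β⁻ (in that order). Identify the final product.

Start: (A, Z) = (225, 88).
After β⁻: (225, 89).
After α: (221, 87).
After α: (217, 85).
After α: (213, 83).
After β⁻: (213, 84).
Z = 84 is polonium.

Po-213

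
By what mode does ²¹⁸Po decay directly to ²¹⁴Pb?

ΔA = 214 − 218 = -4; ΔZ = 82 − 84 = -2.
A drops by 4 and Z drops by 2 — the signature of alpha emission.

alpha decay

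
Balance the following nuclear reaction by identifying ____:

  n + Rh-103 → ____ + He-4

Tc-100

Conserve mass number: 1 + 103 = A + 4, so A = 100.
Conserve atomic number: 0 + 45 = Z + 2, so Z = 43.
Z = 43 is technetium, so the species is Tc-100.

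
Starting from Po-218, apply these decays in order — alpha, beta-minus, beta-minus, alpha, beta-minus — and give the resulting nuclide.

Bi-210

Start: (A, Z) = (218, 84).
After α: (214, 82).
After β⁻: (214, 83).
After β⁻: (214, 84).
After α: (210, 82).
After β⁻: (210, 83).
Z = 83 is bismuth.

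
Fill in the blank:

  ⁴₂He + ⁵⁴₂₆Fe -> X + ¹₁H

Conserve mass number: 4 + 54 = A + 1, so A = 57.
Conserve atomic number: 2 + 26 = Z + 1, so Z = 27.
Z = 27 is cobalt, so the species is ⁵⁷₂₇Co.

Co-57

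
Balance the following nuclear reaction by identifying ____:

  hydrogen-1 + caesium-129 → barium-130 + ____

gamma ray

Conserve mass number: 1 + 129 = 130 + A, so A = 0.
Conserve atomic number: 1 + 55 = 56 + Z, so Z = 0.
A = 0 and Z = 0 is γ — a gamma ray.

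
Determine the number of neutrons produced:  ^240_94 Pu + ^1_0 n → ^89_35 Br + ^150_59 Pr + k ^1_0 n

2

Conserve mass number: 241 = 89 + 150 + k, so k = 241 − 239 = 2.
Check atomic number: 94 = 35 + 59 + 0 = 94. ✓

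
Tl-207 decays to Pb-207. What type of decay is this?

ΔA = 207 − 207 = 0; ΔZ = 82 − 81 = +1.
A is unchanged and Z rises by 1 — a neutron has become a proton (β⁻ decay).

beta-minus decay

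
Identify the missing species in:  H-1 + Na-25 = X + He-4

Conserve mass number: 1 + 25 = A + 4, so A = 22.
Conserve atomic number: 1 + 11 = Z + 2, so Z = 10.
Z = 10 is neon, so the species is Ne-22.

Ne-22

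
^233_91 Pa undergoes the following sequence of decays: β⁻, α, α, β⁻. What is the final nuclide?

Start: (A, Z) = (233, 91).
After β⁻: (233, 92).
After α: (229, 90).
After α: (225, 88).
After β⁻: (225, 89).
Z = 89 is actinium.

Ac-225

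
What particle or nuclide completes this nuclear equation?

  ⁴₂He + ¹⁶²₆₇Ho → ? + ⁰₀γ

Conserve mass number: 4 + 162 = A + 0, so A = 166.
Conserve atomic number: 2 + 67 = Z + 0, so Z = 69.
Z = 69 is thulium, so the species is ¹⁶⁶₆₉Tm.

Tm-166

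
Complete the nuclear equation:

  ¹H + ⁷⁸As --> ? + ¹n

Conserve mass number: 1 + 78 = A + 1, so A = 78.
Conserve atomic number: 1 + 33 = Z + 0, so Z = 34.
Z = 34 is selenium, so the species is ⁷⁸Se.

Se-78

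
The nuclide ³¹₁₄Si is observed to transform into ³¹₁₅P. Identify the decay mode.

beta-minus decay

ΔA = 31 − 31 = 0; ΔZ = 15 − 14 = +1.
A is unchanged and Z rises by 1 — a neutron has become a proton (β⁻ decay).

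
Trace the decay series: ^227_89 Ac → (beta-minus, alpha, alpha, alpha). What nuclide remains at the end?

Start: (A, Z) = (227, 89).
After β⁻: (227, 90).
After α: (223, 88).
After α: (219, 86).
After α: (215, 84).
Z = 84 is polonium.

Po-215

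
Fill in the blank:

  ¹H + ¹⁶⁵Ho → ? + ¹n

Er-165

Conserve mass number: 1 + 165 = A + 1, so A = 165.
Conserve atomic number: 1 + 67 = Z + 0, so Z = 68.
Z = 68 is erbium, so the species is ¹⁶⁵Er.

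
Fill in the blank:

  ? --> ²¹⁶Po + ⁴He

Conserve mass number: A = 216 + 4, so A = 220.
Conserve atomic number: Z = 84 + 2, so Z = 86.
Z = 86 is radon, so the species is ²²⁰Rn.

Rn-220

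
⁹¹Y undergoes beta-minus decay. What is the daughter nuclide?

Beta-minus decay: mass number changes by +0, atomic number by +1.
A: 91 = 91; Z: 39 + 1 = 40.
Z = 40 is zirconium, so the daughter is ⁹¹Zr.

Zr-91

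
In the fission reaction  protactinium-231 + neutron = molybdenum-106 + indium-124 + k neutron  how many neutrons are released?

2

Conserve mass number: 232 = 106 + 124 + k, so k = 232 − 230 = 2.
Check atomic number: 91 = 42 + 49 + 0 = 91. ✓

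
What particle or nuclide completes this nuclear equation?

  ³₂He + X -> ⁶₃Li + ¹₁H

alpha particle

Conserve mass number: 3 + A = 6 + 1, so A = 4.
Conserve atomic number: 2 + Z = 3 + 1, so Z = 2.
A = 4 and Z = 2 is ⁴₂He — an alpha particle.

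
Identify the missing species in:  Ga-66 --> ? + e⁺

Zn-66

Conserve mass number: 66 = A + 0, so A = 66.
Conserve atomic number: 31 = Z + 1, so Z = 30.
Z = 30 is zinc, so the species is Zn-66.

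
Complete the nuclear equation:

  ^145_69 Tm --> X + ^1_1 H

Er-144

Conserve mass number: 145 = A + 1, so A = 144.
Conserve atomic number: 69 = Z + 1, so Z = 68.
Z = 68 is erbium, so the species is ^144_68 Er.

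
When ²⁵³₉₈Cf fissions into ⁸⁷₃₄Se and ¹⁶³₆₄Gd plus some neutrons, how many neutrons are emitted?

3

Conserve mass number: 253 = 87 + 163 + k, so k = 253 − 250 = 3.
Check atomic number: 98 = 34 + 64 + 0 = 98. ✓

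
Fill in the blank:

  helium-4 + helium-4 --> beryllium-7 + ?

Conserve mass number: 4 + 4 = 7 + A, so A = 1.
Conserve atomic number: 2 + 2 = 4 + Z, so Z = 0.
A = 1 and Z = 0 is neutron — a neutron.

neutron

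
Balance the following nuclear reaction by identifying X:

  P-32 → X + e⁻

S-32

Conserve mass number: 32 = A + 0, so A = 32.
Conserve atomic number: 15 = Z − 1, so Z = 16.
Z = 16 is sulfur, so the species is S-32.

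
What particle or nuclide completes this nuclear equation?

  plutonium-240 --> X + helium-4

Conserve mass number: 240 = A + 4, so A = 236.
Conserve atomic number: 94 = Z + 2, so Z = 92.
Z = 92 is uranium, so the species is uranium-236.

U-236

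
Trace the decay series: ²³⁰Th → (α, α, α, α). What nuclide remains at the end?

Start: (A, Z) = (230, 90).
After α: (226, 88).
After α: (222, 86).
After α: (218, 84).
After α: (214, 82).
Z = 82 is lead.

Pb-214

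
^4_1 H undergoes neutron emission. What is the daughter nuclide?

H-3

Neutron emission: mass number changes by -1, atomic number by +0.
A: 4 − 1 = 3; Z: 1 = 1.
Z = 1 is hydrogen, so the daughter is ^3_1 H.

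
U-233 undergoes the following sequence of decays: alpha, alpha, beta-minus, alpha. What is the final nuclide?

Fr-221

Start: (A, Z) = (233, 92).
After α: (229, 90).
After α: (225, 88).
After β⁻: (225, 89).
After α: (221, 87).
Z = 87 is francium.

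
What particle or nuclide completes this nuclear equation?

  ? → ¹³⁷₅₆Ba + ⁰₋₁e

Cs-137

Conserve mass number: A = 137 + 0, so A = 137.
Conserve atomic number: Z = 56 − 1, so Z = 55.
Z = 55 is caesium, so the species is ¹³⁷₅₅Cs.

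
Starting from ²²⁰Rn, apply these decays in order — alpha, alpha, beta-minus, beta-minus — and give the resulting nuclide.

Po-212

Start: (A, Z) = (220, 86).
After α: (216, 84).
After α: (212, 82).
After β⁻: (212, 83).
After β⁻: (212, 84).
Z = 84 is polonium.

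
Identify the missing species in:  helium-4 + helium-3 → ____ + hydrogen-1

Conserve mass number: 4 + 3 = A + 1, so A = 6.
Conserve atomic number: 2 + 2 = Z + 1, so Z = 3.
Z = 3 is lithium, so the species is lithium-6.

Li-6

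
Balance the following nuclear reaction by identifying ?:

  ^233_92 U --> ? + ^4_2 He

Conserve mass number: 233 = A + 4, so A = 229.
Conserve atomic number: 92 = Z + 2, so Z = 90.
Z = 90 is thorium, so the species is ^229_90 Th.

Th-229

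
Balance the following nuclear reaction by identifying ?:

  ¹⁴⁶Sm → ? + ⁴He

Nd-142

Conserve mass number: 146 = A + 4, so A = 142.
Conserve atomic number: 62 = Z + 2, so Z = 60.
Z = 60 is neodymium, so the species is ¹⁴²Nd.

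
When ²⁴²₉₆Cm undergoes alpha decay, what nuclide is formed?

Alpha decay: mass number changes by -4, atomic number by -2.
A: 242 − 4 = 238; Z: 96 − 2 = 94.
Z = 94 is plutonium, so the daughter is ²³⁸₉₄Pu.

Pu-238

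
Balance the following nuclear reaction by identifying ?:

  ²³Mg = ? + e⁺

Conserve mass number: 23 = A + 0, so A = 23.
Conserve atomic number: 12 = Z + 1, so Z = 11.
Z = 11 is sodium, so the species is ²³Na.

Na-23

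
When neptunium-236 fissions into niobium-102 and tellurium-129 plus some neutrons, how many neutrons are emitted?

Conserve mass number: 236 = 102 + 129 + k, so k = 236 − 231 = 5.
Check atomic number: 93 = 41 + 52 + 0 = 93. ✓

5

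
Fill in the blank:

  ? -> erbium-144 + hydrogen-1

Tm-145

Conserve mass number: A = 144 + 1, so A = 145.
Conserve atomic number: Z = 68 + 1, so Z = 69.
Z = 69 is thulium, so the species is thulium-145.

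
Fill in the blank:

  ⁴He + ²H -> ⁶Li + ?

gamma ray

Conserve mass number: 4 + 2 = 6 + A, so A = 0.
Conserve atomic number: 2 + 1 = 3 + Z, so Z = 0.
A = 0 and Z = 0 is γ — a gamma ray.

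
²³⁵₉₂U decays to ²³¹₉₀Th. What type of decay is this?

alpha decay

ΔA = 231 − 235 = -4; ΔZ = 90 − 92 = -2.
A drops by 4 and Z drops by 2 — the signature of alpha emission.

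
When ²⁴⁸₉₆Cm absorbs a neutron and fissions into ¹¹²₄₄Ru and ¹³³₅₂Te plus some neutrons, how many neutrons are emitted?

Conserve mass number: 249 = 112 + 133 + k, so k = 249 − 245 = 4.
Check atomic number: 96 = 44 + 52 + 0 = 96. ✓

4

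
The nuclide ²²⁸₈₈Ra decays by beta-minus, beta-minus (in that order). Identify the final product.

Th-228

Start: (A, Z) = (228, 88).
After β⁻: (228, 89).
After β⁻: (228, 90).
Z = 90 is thorium.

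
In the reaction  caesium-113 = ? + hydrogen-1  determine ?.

Xe-112

Conserve mass number: 113 = A + 1, so A = 112.
Conserve atomic number: 55 = Z + 1, so Z = 54.
Z = 54 is xenon, so the species is xenon-112.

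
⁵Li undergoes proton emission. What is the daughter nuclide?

Proton emission: mass number changes by -1, atomic number by -1.
A: 5 − 1 = 4; Z: 3 − 1 = 2.
Z = 2 is helium, so the daughter is ⁴He.

He-4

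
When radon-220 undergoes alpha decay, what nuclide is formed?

Po-216

Alpha decay: mass number changes by -4, atomic number by -2.
A: 220 − 4 = 216; Z: 86 − 2 = 84.
Z = 84 is polonium, so the daughter is polonium-216.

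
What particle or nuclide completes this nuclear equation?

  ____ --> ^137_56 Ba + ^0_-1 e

Conserve mass number: A = 137 + 0, so A = 137.
Conserve atomic number: Z = 56 − 1, so Z = 55.
Z = 55 is caesium, so the species is ^137_55 Cs.

Cs-137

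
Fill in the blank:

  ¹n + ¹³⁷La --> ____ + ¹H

Ba-137

Conserve mass number: 1 + 137 = A + 1, so A = 137.
Conserve atomic number: 0 + 57 = Z + 1, so Z = 56.
Z = 56 is barium, so the species is ¹³⁷Ba.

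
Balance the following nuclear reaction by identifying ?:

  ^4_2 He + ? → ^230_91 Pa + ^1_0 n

Ac-227

Conserve mass number: 4 + A = 230 + 1, so A = 227.
Conserve atomic number: 2 + Z = 91 + 0, so Z = 89.
Z = 89 is actinium, so the species is ^227_89 Ac.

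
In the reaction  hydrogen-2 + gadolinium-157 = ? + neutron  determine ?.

Conserve mass number: 2 + 157 = A + 1, so A = 158.
Conserve atomic number: 1 + 64 = Z + 0, so Z = 65.
Z = 65 is terbium, so the species is terbium-158.

Tb-158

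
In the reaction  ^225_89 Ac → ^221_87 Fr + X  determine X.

Conserve mass number: 225 = 221 + A, so A = 4.
Conserve atomic number: 89 = 87 + Z, so Z = 2.
A = 4 and Z = 2 is ^4_2 He — an alpha particle.

alpha particle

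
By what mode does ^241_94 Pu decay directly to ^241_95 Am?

ΔA = 241 − 241 = 0; ΔZ = 95 − 94 = +1.
A is unchanged and Z rises by 1 — a neutron has become a proton (β⁻ decay).

beta-minus decay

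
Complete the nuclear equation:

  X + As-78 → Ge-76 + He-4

deuteron

Conserve mass number: A + 78 = 76 + 4, so A = 2.
Conserve atomic number: Z + 33 = 32 + 2, so Z = 1.
A = 2 and Z = 1 is H-2 — a deuteron.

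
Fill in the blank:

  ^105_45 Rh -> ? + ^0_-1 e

Pd-105

Conserve mass number: 105 = A + 0, so A = 105.
Conserve atomic number: 45 = Z − 1, so Z = 46.
Z = 46 is palladium, so the species is ^105_46 Pd.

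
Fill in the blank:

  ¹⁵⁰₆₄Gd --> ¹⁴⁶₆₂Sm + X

Conserve mass number: 150 = 146 + A, so A = 4.
Conserve atomic number: 64 = 62 + Z, so Z = 2.
A = 4 and Z = 2 is ⁴₂He — an alpha particle.

alpha particle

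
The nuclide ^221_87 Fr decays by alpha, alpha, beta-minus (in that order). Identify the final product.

Start: (A, Z) = (221, 87).
After α: (217, 85).
After α: (213, 83).
After β⁻: (213, 84).
Z = 84 is polonium.

Po-213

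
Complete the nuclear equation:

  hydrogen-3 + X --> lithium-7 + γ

alpha particle

Conserve mass number: 3 + A = 7 + 0, so A = 4.
Conserve atomic number: 1 + Z = 3 + 0, so Z = 2.
A = 4 and Z = 2 is helium-4 — an alpha particle.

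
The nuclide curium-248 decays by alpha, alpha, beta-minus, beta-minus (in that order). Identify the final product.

Pu-240

Start: (A, Z) = (248, 96).
After α: (244, 94).
After α: (240, 92).
After β⁻: (240, 93).
After β⁻: (240, 94).
Z = 94 is plutonium.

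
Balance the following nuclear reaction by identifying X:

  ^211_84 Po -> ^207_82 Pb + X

alpha particle

Conserve mass number: 211 = 207 + A, so A = 4.
Conserve atomic number: 84 = 82 + Z, so Z = 2.
A = 4 and Z = 2 is ^4_2 He — an alpha particle.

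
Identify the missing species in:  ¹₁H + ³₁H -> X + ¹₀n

Conserve mass number: 1 + 3 = A + 1, so A = 3.
Conserve atomic number: 1 + 1 = Z + 0, so Z = 2.
Z = 2 is helium, so the species is ³₂He.

He-3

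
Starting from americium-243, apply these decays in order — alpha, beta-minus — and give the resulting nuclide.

Pu-239

Start: (A, Z) = (243, 95).
After α: (239, 93).
After β⁻: (239, 94).
Z = 94 is plutonium.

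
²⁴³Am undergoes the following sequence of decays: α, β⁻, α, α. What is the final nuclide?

Th-231

Start: (A, Z) = (243, 95).
After α: (239, 93).
After β⁻: (239, 94).
After α: (235, 92).
After α: (231, 90).
Z = 90 is thorium.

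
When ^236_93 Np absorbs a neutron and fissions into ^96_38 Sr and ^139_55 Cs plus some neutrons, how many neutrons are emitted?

Conserve mass number: 237 = 96 + 139 + k, so k = 237 − 235 = 2.
Check atomic number: 93 = 38 + 55 + 0 = 93. ✓

2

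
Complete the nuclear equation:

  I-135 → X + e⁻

Xe-135

Conserve mass number: 135 = A + 0, so A = 135.
Conserve atomic number: 53 = Z − 1, so Z = 54.
Z = 54 is xenon, so the species is Xe-135.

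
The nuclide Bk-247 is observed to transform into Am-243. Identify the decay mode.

alpha decay

ΔA = 243 − 247 = -4; ΔZ = 95 − 97 = -2.
A drops by 4 and Z drops by 2 — the signature of alpha emission.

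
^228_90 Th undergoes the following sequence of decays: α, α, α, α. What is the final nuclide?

Start: (A, Z) = (228, 90).
After α: (224, 88).
After α: (220, 86).
After α: (216, 84).
After α: (212, 82).
Z = 82 is lead.

Pb-212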